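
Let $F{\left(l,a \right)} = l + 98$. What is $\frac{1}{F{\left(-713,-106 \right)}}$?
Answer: $- \frac{1}{615} \approx -0.001626$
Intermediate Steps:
$F{\left(l,a \right)} = 98 + l$
$\frac{1}{F{\left(-713,-106 \right)}} = \frac{1}{98 - 713} = \frac{1}{-615} = - \frac{1}{615}$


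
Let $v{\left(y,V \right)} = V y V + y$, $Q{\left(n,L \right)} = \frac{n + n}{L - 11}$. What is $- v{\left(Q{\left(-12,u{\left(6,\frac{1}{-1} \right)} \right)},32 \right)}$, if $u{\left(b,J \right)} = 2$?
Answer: $- \frac{8200}{3} \approx -2733.3$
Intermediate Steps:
$Q{\left(n,L \right)} = \frac{2 n}{-11 + L}$
$v{\left(y,V \right)} = y + y V^{2}$ ($v{\left(y,V \right)} = y V^{2} + y = y + y V^{2}$)
$- v{\left(Q{\left(-12,u{\left(6,\frac{1}{-1} \right)} \right)},32 \right)} = - 2 \left(-12\right) \frac{1}{-11 + 2} \left(1 + 32^{2}\right) = - 2 \left(-12\right) \frac{1}{-9} \left(1 + 1024\right) = - 2 \left(-12\right) \left(- \frac{1}{9}\right) 1025 = - \frac{8 \cdot 1025}{3} = \left(-1\right) \frac{8200}{3} = - \frac{8200}{3}$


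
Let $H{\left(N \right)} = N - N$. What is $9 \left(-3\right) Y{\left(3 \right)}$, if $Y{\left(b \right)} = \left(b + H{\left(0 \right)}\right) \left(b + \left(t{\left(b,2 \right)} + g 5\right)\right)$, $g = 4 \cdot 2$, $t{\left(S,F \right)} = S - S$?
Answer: $-3483$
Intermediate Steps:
$t{\left(S,F \right)} = 0$
$H{\left(N \right)} = 0$
$g = 8$
$Y{\left(b \right)} = b \left(40 + b\right)$ ($Y{\left(b \right)} = \left(b + 0\right) \left(b + \left(0 + 8 \cdot 5\right)\right) = b \left(b + \left(0 + 40\right)\right) = b \left(b + 40\right) = b \left(40 + b\right)$)
$9 \left(-3\right) Y{\left(3 \right)} = 9 \left(-3\right) 3 \left(40 + 3\right) = - 27 \cdot 3 \cdot 43 = \left(-27\right) 129 = -3483$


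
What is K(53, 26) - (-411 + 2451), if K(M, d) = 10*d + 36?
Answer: -1744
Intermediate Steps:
K(M, d) = 36 + 10*d
K(53, 26) - (-411 + 2451) = (36 + 10*26) - (-411 + 2451) = (36 + 260) - 1*2040 = 296 - 2040 = -1744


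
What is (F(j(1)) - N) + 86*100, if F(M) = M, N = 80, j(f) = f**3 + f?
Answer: 8522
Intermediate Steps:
j(f) = f + f**3
(F(j(1)) - N) + 86*100 = ((1 + 1**3) - 1*80) + 86*100 = ((1 + 1) - 80) + 8600 = (2 - 80) + 8600 = -78 + 8600 = 8522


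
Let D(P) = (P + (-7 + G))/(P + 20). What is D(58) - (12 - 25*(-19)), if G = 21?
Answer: -6319/13 ≈ -486.08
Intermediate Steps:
D(P) = (14 + P)/(20 + P) (D(P) = (P + (-7 + 21))/(P + 20) = (P + 14)/(20 + P) = (14 + P)/(20 + P))
D(58) - (12 - 25*(-19)) = (14 + 58)/(20 + 58) - (12 - 25*(-19)) = 72/78 - (12 + 475) = (1/78)*72 - 1*487 = 12/13 - 487 = -6319/13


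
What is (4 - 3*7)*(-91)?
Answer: 1547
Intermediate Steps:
(4 - 3*7)*(-91) = (4 - 21)*(-91) = -17*(-91) = 1547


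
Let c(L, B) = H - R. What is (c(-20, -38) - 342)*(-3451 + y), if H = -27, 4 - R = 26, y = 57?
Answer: 1177718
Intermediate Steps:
R = -22 (R = 4 - 1*26 = 4 - 26 = -22)
c(L, B) = -5 (c(L, B) = -27 - 1*(-22) = -27 + 22 = -5)
(c(-20, -38) - 342)*(-3451 + y) = (-5 - 342)*(-3451 + 57) = -347*(-3394) = 1177718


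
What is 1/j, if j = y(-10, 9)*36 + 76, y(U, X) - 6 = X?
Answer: 1/616 ≈ 0.0016234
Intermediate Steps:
y(U, X) = 6 + X
j = 616 (j = (6 + 9)*36 + 76 = 15*36 + 76 = 540 + 76 = 616)
1/j = 1/616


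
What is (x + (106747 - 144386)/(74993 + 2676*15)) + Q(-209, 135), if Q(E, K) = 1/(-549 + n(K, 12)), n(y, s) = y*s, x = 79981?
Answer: 9862212402347/123307443 ≈ 79981.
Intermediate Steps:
n(y, s) = s*y
Q(E, K) = 1/(-549 + 12*K)
(x + (106747 - 144386)/(74993 + 2676*15)) + Q(-209, 135) = (79981 + (106747 - 144386)/(74993 + 2676*15)) + 1/(3*(-183 + 4*135)) = (79981 - 37639/(74993 + 40140)) + 1/(3*(-183 + 540)) = (79981 - 37639/115133) + (⅓)/357 = (79981 - 37639*1/115133) + (⅓)*(1/357) = (79981 - 37639/115133) + 1/1071 = 9208414834/115133 + 1/1071 = 9862212402347/123307443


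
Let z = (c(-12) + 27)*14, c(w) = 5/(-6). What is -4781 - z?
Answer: -15442/3 ≈ -5147.3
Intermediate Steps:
c(w) = -⅚ (c(w) = 5*(-⅙) = -⅚)
z = 1099/3 (z = (-⅚ + 27)*14 = (157/6)*14 = 1099/3 ≈ 366.33)
-4781 - z = -4781 - 1*1099/3 = -4781 - 1099/3 = -15442/3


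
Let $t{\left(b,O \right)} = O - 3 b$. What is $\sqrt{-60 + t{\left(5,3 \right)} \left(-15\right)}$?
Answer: $2 \sqrt{30} \approx 10.954$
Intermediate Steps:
$\sqrt{-60 + t{\left(5,3 \right)} \left(-15\right)} = \sqrt{-60 + \left(3 - 15\right) \left(-15\right)} = \sqrt{-60 - -180} = \sqrt{-60 + 180} = \sqrt{120} = 2 \sqrt{30}$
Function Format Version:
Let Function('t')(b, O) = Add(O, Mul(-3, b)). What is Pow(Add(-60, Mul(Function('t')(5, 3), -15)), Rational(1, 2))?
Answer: Mul(2, Pow(30, Rational(1, 2))) ≈ 10.954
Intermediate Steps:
Pow(Add(-60, Mul(Function('t')(5, 3), -15)), Rational(1, 2)) = Pow(Add(-60, Mul(Add(3, Mul(-3, 5)), -15)), Rational(1, 2)) = Pow(Add(-60, Mul(Add(3, -15), -15)), Rational(1, 2)) = Pow(Add(-60, Mul(-12, -15)), Rational(1, 2)) = Pow(Add(-60, 180), Rational(1, 2)) = Pow(120, Rational(1, 2)) = Mul(2, Pow(30, Rational(1, 2)))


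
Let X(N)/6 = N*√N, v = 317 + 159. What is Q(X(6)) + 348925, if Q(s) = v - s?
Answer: 349401 - 36*√6 ≈ 3.4931e+5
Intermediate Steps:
v = 476
X(N) = 6*N^(3/2) (X(N) = 6*(N*√N) = 6*N^(3/2))
Q(s) = 476 - s
Q(X(6)) + 348925 = (476 - 6*6^(3/2)) + 348925 = (476 - 6*6*√6) + 348925 = (476 - 36*√6) + 348925 = 349401 - 36*√6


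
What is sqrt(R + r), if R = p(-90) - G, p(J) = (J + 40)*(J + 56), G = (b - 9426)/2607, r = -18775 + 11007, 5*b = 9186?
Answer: 2*I*sqrt(28625742035)/4345 ≈ 77.879*I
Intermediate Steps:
b = 9186/5 (b = (1/5)*9186 = 9186/5 ≈ 1837.2)
r = -7768
G = -12648/4345 (G = (9186/5 - 9426)/2607 = -37944/5*1/2607 = -12648/4345 ≈ -2.9109)
p(J) = (40 + J)*(56 + J)
R = 7399148/4345 (R = (2240 + (-90)**2 + 96*(-90)) - 1*(-12648/4345) = (2240 + 8100 - 8640) + 12648/4345 = 1700 + 12648/4345 = 7399148/4345 ≈ 1702.9)
sqrt(R + r) = sqrt(7399148/4345 - 7768) = sqrt(-26352812/4345) = 2*I*sqrt(28625742035)/4345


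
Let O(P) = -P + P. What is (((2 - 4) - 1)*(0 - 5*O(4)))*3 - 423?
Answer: -423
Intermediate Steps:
O(P) = 0
(((2 - 4) - 1)*(0 - 5*O(4)))*3 - 423 = (((2 - 4) - 1)*(0 - 5*0))*3 - 423 = ((-2 - 1)*(0 + 0))*3 - 423 = -3*0*3 - 423 = 0*3 - 423 = 0 - 423 = -423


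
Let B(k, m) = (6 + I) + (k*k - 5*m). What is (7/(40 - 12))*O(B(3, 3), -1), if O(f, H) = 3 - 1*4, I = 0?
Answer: -1/4 ≈ -0.25000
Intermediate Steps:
B(k, m) = 6 + k**2 - 5*m (B(k, m) = (6 + 0) + (k*k - 5*m) = 6 + (k**2 - 5*m) = 6 + k**2 - 5*m)
O(f, H) = -1 (O(f, H) = 3 - 4 = -1)
(7/(40 - 12))*O(B(3, 3), -1) = (7/(40 - 12))*(-1) = (7/28)*(-1) = (7*(1/28))*(-1) = (1/4)*(-1) = -1/4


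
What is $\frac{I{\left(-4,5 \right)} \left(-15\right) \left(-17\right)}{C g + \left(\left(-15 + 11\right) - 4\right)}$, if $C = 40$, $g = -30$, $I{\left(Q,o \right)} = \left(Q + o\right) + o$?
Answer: $- \frac{765}{604} \approx -1.2666$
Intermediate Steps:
$I{\left(Q,o \right)} = Q + 2 o$
$\frac{I{\left(-4,5 \right)} \left(-15\right) \left(-17\right)}{C g + \left(\left(-15 + 11\right) - 4\right)} = \frac{\left(-4 + 2 \cdot 5\right) \left(-15\right) \left(-17\right)}{40 \left(-30\right) + \left(\left(-15 + 11\right) - 4\right)} = \frac{\left(-4 + 10\right) \left(-15\right) \left(-17\right)}{-1200 - 8} = \frac{6 \left(-15\right) \left(-17\right)}{-1200 - 8} = \frac{\left(-90\right) \left(-17\right)}{-1208} = 1530 \left(- \frac{1}{1208}\right) = - \frac{765}{604}$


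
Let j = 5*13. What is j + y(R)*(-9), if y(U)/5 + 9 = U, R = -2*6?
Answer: 1010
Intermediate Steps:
R = -12
y(U) = -45 + 5*U
j = 65
j + y(R)*(-9) = 65 + (-45 + 5*(-12))*(-9) = 65 + (-45 - 60)*(-9) = 65 - 105*(-9) = 65 + 945 = 1010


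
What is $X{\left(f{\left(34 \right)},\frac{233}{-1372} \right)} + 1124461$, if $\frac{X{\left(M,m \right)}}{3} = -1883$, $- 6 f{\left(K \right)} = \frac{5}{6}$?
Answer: $1118812$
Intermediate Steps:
$f{\left(K \right)} = - \frac{5}{36}$ ($f{\left(K \right)} = - \frac{5 \cdot \frac{1}{6}}{6} = \left(- \frac{1}{6}\right) \frac{5}{6} = - \frac{5}{36}$)
$X{\left(M,m \right)} = -5649$ ($X{\left(M,m \right)} = 3 \left(-1883\right) = -5649$)
$X{\left(f{\left(34 \right)},\frac{233}{-1372} \right)} + 1124461 = -5649 + 1124461 = 1118812$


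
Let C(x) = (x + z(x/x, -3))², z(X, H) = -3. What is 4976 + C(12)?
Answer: 5057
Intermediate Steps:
C(x) = (-3 + x)² (C(x) = (x - 3)² = (-3 + x)²)
4976 + C(12) = 4976 + (-3 + 12)² = 4976 + 9² = 4976 + 81 = 5057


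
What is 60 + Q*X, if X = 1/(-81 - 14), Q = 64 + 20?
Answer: 5616/95 ≈ 59.116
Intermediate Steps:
Q = 84
X = -1/95 (X = 1/(-95) = -1/95 ≈ -0.010526)
60 + Q*X = 60 + 84*(-1/95) = 60 - 84/95 = 5616/95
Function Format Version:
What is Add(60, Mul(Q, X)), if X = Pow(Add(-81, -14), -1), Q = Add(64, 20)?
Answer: Rational(5616, 95) ≈ 59.116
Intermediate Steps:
Q = 84
X = Rational(-1, 95) (X = Pow(-95, -1) = Rational(-1, 95) ≈ -0.010526)
Add(60, Mul(Q, X)) = Add(60, Mul(84, Rational(-1, 95))) = Add(60, Rational(-84, 95)) = Rational(5616, 95)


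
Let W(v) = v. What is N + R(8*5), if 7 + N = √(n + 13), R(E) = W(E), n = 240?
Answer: 33 + √253 ≈ 48.906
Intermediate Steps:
R(E) = E
N = -7 + √253 (N = -7 + √(240 + 13) = -7 + √253 ≈ 8.9060)
N + R(8*5) = (-7 + √253) + 8*5 = (-7 + √253) + 40 = 33 + √253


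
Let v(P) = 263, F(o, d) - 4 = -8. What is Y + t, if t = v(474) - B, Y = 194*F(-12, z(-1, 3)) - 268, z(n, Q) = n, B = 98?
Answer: -879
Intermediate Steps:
F(o, d) = -4 (F(o, d) = 4 - 8 = -4)
Y = -1044 (Y = 194*(-4) - 268 = -776 - 268 = -1044)
t = 165 (t = 263 - 1*98 = 263 - 98 = 165)
Y + t = -1044 + 165 = -879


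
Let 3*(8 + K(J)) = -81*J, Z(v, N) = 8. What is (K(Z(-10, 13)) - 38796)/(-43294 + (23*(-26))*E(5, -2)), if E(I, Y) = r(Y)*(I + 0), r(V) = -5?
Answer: 9755/7086 ≈ 1.3767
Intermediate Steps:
E(I, Y) = -5*I (E(I, Y) = -5*(I + 0) = -5*I)
K(J) = -8 - 27*J (K(J) = -8 + (-81*J)/3 = -8 - 27*J)
(K(Z(-10, 13)) - 38796)/(-43294 + (23*(-26))*E(5, -2)) = ((-8 - 27*8) - 38796)/(-43294 + (23*(-26))*(-5*5)) = ((-8 - 216) - 38796)/(-43294 - 598*(-25)) = (-224 - 38796)/(-43294 + 14950) = -39020/(-28344) = -39020*(-1/28344) = 9755/7086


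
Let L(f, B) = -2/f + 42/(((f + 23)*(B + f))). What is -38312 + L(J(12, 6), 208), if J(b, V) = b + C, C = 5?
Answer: -976958881/25500 ≈ -38312.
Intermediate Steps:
J(b, V) = 5 + b (J(b, V) = b + 5 = 5 + b)
L(f, B) = -2/f + 42/((23 + f)*(B + f)) (L(f, B) = -2/f + 42/(((23 + f)*(B + f))) = -2/f + 42*(1/((23 + f)*(B + f))) = -2/f + 42/((23 + f)*(B + f)))
-38312 + L(J(12, 6), 208) = -38312 + 2*(-(5 + 12)**2 - 23*208 - 2*(5 + 12) - 1*208*(5 + 12))/((5 + 12)*((5 + 12)**2 + 23*208 + 23*(5 + 12) + 208*(5 + 12))) = -38312 + 2*(-1*17**2 - 4784 - 2*17 - 1*208*17)/(17*(17**2 + 4784 + 23*17 + 208*17)) = -38312 + 2*(1/17)*(-1*289 - 4784 - 34 - 3536)/(289 + 4784 + 391 + 3536) = -38312 + 2*(1/17)*(-289 - 4784 - 34 - 3536)/9000 = -38312 + 2*(1/17)*(1/9000)*(-8643) = -38312 - 2881/25500 = -976958881/25500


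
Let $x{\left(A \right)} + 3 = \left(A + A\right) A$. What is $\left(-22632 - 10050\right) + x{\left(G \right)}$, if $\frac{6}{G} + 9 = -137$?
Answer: $- \frac{174178347}{5329} \approx -32685.0$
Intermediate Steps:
$G = - \frac{3}{73}$ ($G = \frac{6}{-9 - 137} = \frac{6}{-146} = 6 \left(- \frac{1}{146}\right) = - \frac{3}{73} \approx -0.041096$)
$x{\left(A \right)} = -3 + 2 A^{2}$ ($x{\left(A \right)} = -3 + \left(A + A\right) A = -3 + 2 A A = -3 + 2 A^{2}$)
$\left(-22632 - 10050\right) + x{\left(G \right)} = \left(-22632 - 10050\right) - \left(3 - 2 \left(- \frac{3}{73}\right)^{2}\right) = -32682 + \left(-3 + 2 \cdot \frac{9}{5329}\right) = -32682 + \left(-3 + \frac{18}{5329}\right) = -32682 - \frac{15969}{5329} = - \frac{174178347}{5329}$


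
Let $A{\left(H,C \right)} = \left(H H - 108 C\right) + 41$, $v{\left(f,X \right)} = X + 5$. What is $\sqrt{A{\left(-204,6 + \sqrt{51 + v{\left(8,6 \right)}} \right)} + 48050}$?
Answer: $\sqrt{89059 - 108 \sqrt{62}} \approx 297.0$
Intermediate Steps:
$v{\left(f,X \right)} = 5 + X$
$A{\left(H,C \right)} = 41 + H^{2} - 108 C$ ($A{\left(H,C \right)} = \left(H^{2} - 108 C\right) + 41 = 41 + H^{2} - 108 C$)
$\sqrt{A{\left(-204,6 + \sqrt{51 + v{\left(8,6 \right)}} \right)} + 48050} = \sqrt{\left(41 + \left(-204\right)^{2} - 108 \left(6 + \sqrt{51 + \left(5 + 6\right)}\right)\right) + 48050} = \sqrt{\left(41 + 41616 - 108 \left(6 + \sqrt{51 + 11}\right)\right) + 48050} = \sqrt{\left(41 + 41616 - 108 \left(6 + \sqrt{62}\right)\right) + 48050} = \sqrt{\left(41 + 41616 - \left(648 + 108 \sqrt{62}\right)\right) + 48050} = \sqrt{\left(41009 - 108 \sqrt{62}\right) + 48050} = \sqrt{89059 - 108 \sqrt{62}}$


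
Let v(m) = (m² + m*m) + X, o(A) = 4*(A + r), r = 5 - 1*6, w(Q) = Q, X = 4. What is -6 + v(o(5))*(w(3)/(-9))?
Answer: -178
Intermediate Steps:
r = -1 (r = 5 - 6 = -1)
o(A) = -4 + 4*A (o(A) = 4*(A - 1) = 4*(-1 + A) = -4 + 4*A)
v(m) = 4 + 2*m² (v(m) = (m² + m*m) + 4 = (m² + m²) + 4 = 2*m² + 4 = 4 + 2*m²)
-6 + v(o(5))*(w(3)/(-9)) = -6 + (4 + 2*(-4 + 4*5)²)*(3/(-9)) = -6 + (4 + 2*(-4 + 20)²)*(3*(-⅑)) = -6 + (4 + 2*16²)*(-⅓) = -6 + (4 + 2*256)*(-⅓) = -6 + (4 + 512)*(-⅓) = -6 + 516*(-⅓) = -6 - 172 = -178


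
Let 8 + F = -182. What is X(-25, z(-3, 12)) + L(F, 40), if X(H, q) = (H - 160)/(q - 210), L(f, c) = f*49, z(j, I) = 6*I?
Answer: -1284595/138 ≈ -9308.7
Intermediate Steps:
F = -190 (F = -8 - 182 = -190)
L(f, c) = 49*f
X(H, q) = (-160 + H)/(-210 + q)
X(-25, z(-3, 12)) + L(F, 40) = (-160 - 25)/(-210 + 6*12) + 49*(-190) = -185/(-210 + 72) - 9310 = -185/(-138) - 9310 = -1/138*(-185) - 9310 = 185/138 - 9310 = -1284595/138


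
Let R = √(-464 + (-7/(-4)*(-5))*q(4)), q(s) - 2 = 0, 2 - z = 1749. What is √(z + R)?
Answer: √(-6988 + 6*I*√214)/2 ≈ 0.26249 + 41.798*I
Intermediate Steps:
z = -1747 (z = 2 - 1*1749 = 2 - 1749 = -1747)
q(s) = 2 (q(s) = 2 + 0 = 2)
R = 3*I*√214/2 (R = √(-464 + (-7/(-4)*(-5))*2) = √(-464 + (-7*(-¼)*(-5))*2) = √(-464 + ((7/4)*(-5))*2) = √(-464 - 35/4*2) = √(-464 - 35/2) = √(-963/2) = 3*I*√214/2 ≈ 21.943*I)
√(z + R) = √(-1747 + 3*I*√214/2)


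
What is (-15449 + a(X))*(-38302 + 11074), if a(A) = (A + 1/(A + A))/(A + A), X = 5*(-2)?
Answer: 42063168993/100 ≈ 4.2063e+8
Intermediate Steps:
X = -10
a(A) = (A + 1/(2*A))/(2*A) (a(A) = (A + 1/(2*A))/((2*A)) = (A + 1/(2*A))*(1/(2*A)) = (A + 1/(2*A))/(2*A))
(-15449 + a(X))*(-38302 + 11074) = (-15449 + (1/2 + (1/4)/(-10)**2))*(-38302 + 11074) = (-15449 + (1/2 + (1/4)*(1/100)))*(-27228) = (-15449 + (1/2 + 1/400))*(-27228) = (-15449 + 201/400)*(-27228) = -6179399/400*(-27228) = 42063168993/100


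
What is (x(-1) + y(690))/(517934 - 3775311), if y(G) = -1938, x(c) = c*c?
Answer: 1937/3257377 ≈ 0.00059465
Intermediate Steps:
x(c) = c²
(x(-1) + y(690))/(517934 - 3775311) = ((-1)² - 1938)/(517934 - 3775311) = (1 - 1938)/(-3257377) = -1937*(-1/3257377) = 1937/3257377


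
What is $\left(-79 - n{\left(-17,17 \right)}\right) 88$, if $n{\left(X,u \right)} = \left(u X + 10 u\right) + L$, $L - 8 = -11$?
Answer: $3784$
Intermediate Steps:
$L = -3$ ($L = 8 - 11 = -3$)
$n{\left(X,u \right)} = -3 + 10 u + X u$ ($n{\left(X,u \right)} = \left(u X + 10 u\right) - 3 = \left(X u + 10 u\right) - 3 = \left(10 u + X u\right) - 3 = -3 + 10 u + X u$)
$\left(-79 - n{\left(-17,17 \right)}\right) 88 = \left(-79 - \left(-3 + 10 \cdot 17 - 289\right)\right) 88 = \left(-79 - \left(-3 + 170 - 289\right)\right) 88 = \left(-79 - -122\right) 88 = \left(-79 + 122\right) 88 = 43 \cdot 88 = 3784$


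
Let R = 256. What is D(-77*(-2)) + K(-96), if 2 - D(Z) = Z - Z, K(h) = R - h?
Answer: 354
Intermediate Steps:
K(h) = 256 - h
D(Z) = 2 (D(Z) = 2 - (Z - Z) = 2 - 1*0 = 2 + 0 = 2)
D(-77*(-2)) + K(-96) = 2 + (256 - 1*(-96)) = 2 + (256 + 96) = 2 + 352 = 354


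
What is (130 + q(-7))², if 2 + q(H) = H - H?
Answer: 16384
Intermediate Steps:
q(H) = -2 (q(H) = -2 + (H - H) = -2 + 0 = -2)
(130 + q(-7))² = (130 - 2)² = 128² = 16384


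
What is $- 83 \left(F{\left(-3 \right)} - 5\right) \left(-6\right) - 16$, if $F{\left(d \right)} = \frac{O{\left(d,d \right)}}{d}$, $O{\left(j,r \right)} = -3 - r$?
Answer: $-2506$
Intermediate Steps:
$F{\left(d \right)} = \frac{-3 - d}{d}$
$- 83 \left(F{\left(-3 \right)} - 5\right) \left(-6\right) - 16 = - 83 \left(\frac{-3 - -3}{-3} - 5\right) \left(-6\right) - 16 = - 83 \left(- \frac{-3 + 3}{3} - 5\right) \left(-6\right) - 16 = - 83 \left(\left(- \frac{1}{3}\right) 0 - 5\right) \left(-6\right) - 16 = - 83 \left(0 - 5\right) \left(-6\right) - 16 = - 83 \left(\left(-5\right) \left(-6\right)\right) - 16 = \left(-83\right) 30 - 16 = -2490 - 16 = -2506$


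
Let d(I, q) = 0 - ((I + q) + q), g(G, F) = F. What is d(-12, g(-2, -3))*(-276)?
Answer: -4968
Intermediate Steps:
d(I, q) = -I - 2*q (d(I, q) = 0 - (I + 2*q) = 0 + (-I - 2*q) = -I - 2*q)
d(-12, g(-2, -3))*(-276) = (-1*(-12) - 2*(-3))*(-276) = (12 + 6)*(-276) = 18*(-276) = -4968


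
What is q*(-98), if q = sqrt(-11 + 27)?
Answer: -392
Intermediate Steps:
q = 4 (q = sqrt(16) = 4)
q*(-98) = 4*(-98) = -392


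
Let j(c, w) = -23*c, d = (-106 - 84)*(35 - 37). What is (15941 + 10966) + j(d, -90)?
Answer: 18167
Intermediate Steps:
d = 380 (d = -190*(-2) = 380)
(15941 + 10966) + j(d, -90) = (15941 + 10966) - 23*380 = 26907 - 8740 = 18167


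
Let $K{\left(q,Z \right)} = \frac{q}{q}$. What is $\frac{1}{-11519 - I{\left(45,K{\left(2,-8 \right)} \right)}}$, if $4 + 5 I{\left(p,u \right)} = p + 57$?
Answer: $- \frac{5}{57693} \approx -8.6666 \cdot 10^{-5}$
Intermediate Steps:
$K{\left(q,Z \right)} = 1$
$I{\left(p,u \right)} = \frac{53}{5} + \frac{p}{5}$ ($I{\left(p,u \right)} = - \frac{4}{5} + \frac{p + 57}{5} = - \frac{4}{5} + \frac{57 + p}{5} = - \frac{4}{5} + \left(\frac{57}{5} + \frac{p}{5}\right) = \frac{53}{5} + \frac{p}{5}$)
$\frac{1}{-11519 - I{\left(45,K{\left(2,-8 \right)} \right)}} = \frac{1}{-11519 - \left(\frac{53}{5} + \frac{1}{5} \cdot 45\right)} = \frac{1}{-11519 - \left(\frac{53}{5} + 9\right)} = \frac{1}{-11519 - \frac{98}{5}} = \frac{1}{- \frac{57693}{5}} = - \frac{5}{57693}$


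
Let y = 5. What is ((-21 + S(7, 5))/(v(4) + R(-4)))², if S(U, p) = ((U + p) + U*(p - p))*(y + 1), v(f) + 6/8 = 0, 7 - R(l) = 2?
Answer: 144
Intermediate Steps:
R(l) = 5 (R(l) = 7 - 1*2 = 7 - 2 = 5)
v(f) = -¾ (v(f) = -¾ + 0 = -¾)
S(U, p) = 6*U + 6*p (S(U, p) = ((U + p) + U*(p - p))*(5 + 1) = ((U + p) + U*0)*6 = ((U + p) + 0)*6 = (U + p)*6 = 6*U + 6*p)
((-21 + S(7, 5))/(v(4) + R(-4)))² = ((-21 + (6*7 + 6*5))/(-¾ + 5))² = ((-21 + (42 + 30))/(17/4))² = ((-21 + 72)*(4/17))² = (51*(4/17))² = 12² = 144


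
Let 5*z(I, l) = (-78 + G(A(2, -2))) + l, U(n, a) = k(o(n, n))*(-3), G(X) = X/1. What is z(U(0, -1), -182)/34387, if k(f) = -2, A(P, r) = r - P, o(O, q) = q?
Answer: -264/171935 ≈ -0.0015355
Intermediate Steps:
G(X) = X (G(X) = X*1 = X)
U(n, a) = 6 (U(n, a) = -2*(-3) = 6)
z(I, l) = -82/5 + l/5 (z(I, l) = ((-78 + (-2 - 1*2)) + l)/5 = ((-78 + (-2 - 2)) + l)/5 = ((-78 - 4) + l)/5 = (-82 + l)/5 = -82/5 + l/5)
z(U(0, -1), -182)/34387 = (-82/5 + (⅕)*(-182))/34387 = (-82/5 - 182/5)*(1/34387) = -264/5*1/34387 = -264/171935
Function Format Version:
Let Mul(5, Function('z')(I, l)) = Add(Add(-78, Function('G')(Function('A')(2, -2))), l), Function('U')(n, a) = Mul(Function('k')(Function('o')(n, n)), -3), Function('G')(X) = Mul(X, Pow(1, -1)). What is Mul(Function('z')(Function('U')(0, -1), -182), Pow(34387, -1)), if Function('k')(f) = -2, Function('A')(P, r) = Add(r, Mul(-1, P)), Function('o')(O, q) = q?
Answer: Rational(-264, 171935) ≈ -0.0015355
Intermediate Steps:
Function('G')(X) = X (Function('G')(X) = Mul(X, 1) = X)
Function('U')(n, a) = 6 (Function('U')(n, a) = Mul(-2, -3) = 6)
Function('z')(I, l) = Add(Rational(-82, 5), Mul(Rational(1, 5), l)) (Function('z')(I, l) = Mul(Rational(1, 5), Add(Add(-78, Add(-2, Mul(-1, 2))), l)) = Mul(Rational(1, 5), Add(Add(-78, Add(-2, -2)), l)) = Mul(Rational(1, 5), Add(Add(-78, -4), l)) = Mul(Rational(1, 5), Add(-82, l)) = Add(Rational(-82, 5), Mul(Rational(1, 5), l)))
Mul(Function('z')(Function('U')(0, -1), -182), Pow(34387, -1)) = Mul(Add(Rational(-82, 5), Mul(Rational(1, 5), -182)), Pow(34387, -1)) = Mul(Add(Rational(-82, 5), Rational(-182, 5)), Rational(1, 34387)) = Mul(Rational(-264, 5), Rational(1, 34387)) = Rational(-264, 171935)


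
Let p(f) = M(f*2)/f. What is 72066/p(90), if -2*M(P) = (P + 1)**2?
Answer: -12971880/32761 ≈ -395.96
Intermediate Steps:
M(P) = -(1 + P)**2/2 (M(P) = -(P + 1)**2/2 = -(1 + P)**2/2)
p(f) = -(1 + 2*f)**2/(2*f) (p(f) = (-(1 + f*2)**2/2)/f = (-(1 + 2*f)**2/2)/f = -(1 + 2*f)**2/(2*f))
72066/p(90) = 72066/((-1/2*(1 + 2*90)**2/90)) = 72066/((-1/2*1/90*(1 + 180)**2)) = 72066/((-1/2*1/90*181**2)) = 72066/((-1/2*1/90*32761)) = 72066/(-32761/180) = 72066*(-180/32761) = -12971880/32761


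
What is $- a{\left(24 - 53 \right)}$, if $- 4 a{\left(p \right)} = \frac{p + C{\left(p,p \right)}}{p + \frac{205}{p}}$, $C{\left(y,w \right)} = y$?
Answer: $\frac{841}{2092} \approx 0.40201$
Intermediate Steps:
$a{\left(p \right)} = - \frac{p}{2 \left(p + \frac{205}{p}\right)}$ ($a{\left(p \right)} = - \frac{\left(p + p\right) \frac{1}{p + \frac{205}{p}}}{4} = - \frac{2 p \frac{1}{p + \frac{205}{p}}}{4} = - \frac{p}{2 \left(p + \frac{205}{p}\right)}$)
$- a{\left(24 - 53 \right)} = - \frac{\left(-1\right) \left(24 - 53\right)^{2}}{410 + 2 \left(24 - 53\right)^{2}} = - \frac{\left(-1\right) \left(-29\right)^{2}}{410 + 2 \left(-29\right)^{2}} = - \frac{\left(-1\right) 841}{410 + 2 \cdot 841} = - \frac{\left(-1\right) 841}{410 + 1682} = - \frac{\left(-1\right) 841}{2092} = \left(-1\right) \left(- \frac{841}{2092}\right) = \frac{841}{2092}$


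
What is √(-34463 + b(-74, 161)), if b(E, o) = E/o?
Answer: 3*I*√99258593/161 ≈ 185.64*I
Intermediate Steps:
√(-34463 + b(-74, 161)) = √(-34463 - 74/161) = √(-5548617/161) = 3*I*√99258593/161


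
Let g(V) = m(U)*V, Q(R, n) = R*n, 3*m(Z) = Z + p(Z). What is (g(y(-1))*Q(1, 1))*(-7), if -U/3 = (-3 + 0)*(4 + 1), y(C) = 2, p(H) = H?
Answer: -420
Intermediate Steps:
U = 45 (U = -3*(-3 + 0)*(4 + 1) = -(-9)*5 = -3*(-15) = 45)
m(Z) = 2*Z/3 (m(Z) = (Z + Z)/3 = (2*Z)/3 = 2*Z/3)
g(V) = 30*V (g(V) = ((⅔)*45)*V = 30*V)
(g(y(-1))*Q(1, 1))*(-7) = ((30*2)*(1*1))*(-7) = (60*1)*(-7) = 60*(-7) = -420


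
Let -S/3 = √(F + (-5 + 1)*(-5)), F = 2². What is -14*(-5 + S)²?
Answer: -3374 - 840*√6 ≈ -5431.6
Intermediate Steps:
F = 4
S = -6*√6 (S = -3*√(4 + (-5 + 1)*(-5)) = -3*√(4 - 4*(-5)) = -3*√(4 + 20) = -6*√6 ≈ -14.697)
-14*(-5 + S)² = -14*(-5 - 6*√6)²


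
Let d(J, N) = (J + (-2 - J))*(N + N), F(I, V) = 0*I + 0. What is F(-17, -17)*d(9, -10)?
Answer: 0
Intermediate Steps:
F(I, V) = 0 (F(I, V) = 0 + 0 = 0)
d(J, N) = -4*N
F(-17, -17)*d(9, -10) = 0*(-4*(-10)) = 0*40 = 0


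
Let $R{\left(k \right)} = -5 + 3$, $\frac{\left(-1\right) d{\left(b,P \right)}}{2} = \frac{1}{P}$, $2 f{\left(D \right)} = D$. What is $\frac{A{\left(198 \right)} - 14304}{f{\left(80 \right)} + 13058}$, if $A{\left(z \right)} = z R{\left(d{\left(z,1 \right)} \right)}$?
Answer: $- \frac{2450}{2183} \approx -1.1223$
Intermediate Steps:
$f{\left(D \right)} = \frac{D}{2}$
$d{\left(b,P \right)} = - \frac{2}{P}$
$R{\left(k \right)} = -2$
$A{\left(z \right)} = - 2 z$ ($A{\left(z \right)} = z \left(-2\right) = - 2 z$)
$\frac{A{\left(198 \right)} - 14304}{f{\left(80 \right)} + 13058} = \frac{\left(-2\right) 198 - 14304}{\frac{1}{2} \cdot 80 + 13058} = \frac{-396 - 14304}{40 + 13058} = - \frac{14700}{13098} = \left(-14700\right) \frac{1}{13098} = - \frac{2450}{2183}$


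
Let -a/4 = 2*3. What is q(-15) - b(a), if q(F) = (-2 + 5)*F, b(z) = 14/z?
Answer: -533/12 ≈ -44.417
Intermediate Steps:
a = -24 (a = -8*3 = -4*6 = -24)
q(F) = 3*F
q(-15) - b(a) = 3*(-15) - 14/(-24) = -45 - 14*(-1)/24 = -45 - 1*(-7/12) = -45 + 7/12 = -533/12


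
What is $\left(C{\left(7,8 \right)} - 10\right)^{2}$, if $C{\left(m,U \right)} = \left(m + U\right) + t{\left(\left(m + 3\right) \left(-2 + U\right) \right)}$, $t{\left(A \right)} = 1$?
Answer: $36$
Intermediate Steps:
$C{\left(m,U \right)} = 1 + U + m$ ($C{\left(m,U \right)} = \left(m + U\right) + 1 = \left(U + m\right) + 1 = 1 + U + m$)
$\left(C{\left(7,8 \right)} - 10\right)^{2} = \left(\left(1 + 8 + 7\right) - 10\right)^{2} = \left(16 - 10\right)^{2} = 6^{2} = 36$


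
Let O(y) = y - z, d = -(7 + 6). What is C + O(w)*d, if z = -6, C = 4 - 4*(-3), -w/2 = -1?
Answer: -88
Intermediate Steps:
w = 2 (w = -2*(-1) = 2)
C = 16 (C = 4 + 12 = 16)
d = -13 (d = -1*13 = -13)
O(y) = 6 + y (O(y) = y - 1*(-6) = y + 6 = 6 + y)
C + O(w)*d = 16 + (6 + 2)*(-13) = 16 + 8*(-13) = 16 - 104 = -88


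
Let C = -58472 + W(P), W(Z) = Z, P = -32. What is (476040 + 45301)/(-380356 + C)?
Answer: -521341/438860 ≈ -1.1879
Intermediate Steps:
C = -58504 (C = -58472 - 32 = -58504)
(476040 + 45301)/(-380356 + C) = (476040 + 45301)/(-380356 - 58504) = 521341/(-438860) = 521341*(-1/438860) = -521341/438860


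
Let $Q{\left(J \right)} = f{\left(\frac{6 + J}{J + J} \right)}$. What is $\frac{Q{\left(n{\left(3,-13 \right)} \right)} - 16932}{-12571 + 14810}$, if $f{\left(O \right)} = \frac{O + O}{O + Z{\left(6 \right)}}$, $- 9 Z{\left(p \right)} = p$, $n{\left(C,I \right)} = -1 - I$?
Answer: $- \frac{16914}{2239} \approx -7.5543$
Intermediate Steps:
$Z{\left(p \right)} = - \frac{p}{9}$
$f{\left(O \right)} = \frac{2 O}{- \frac{2}{3} + O}$ ($f{\left(O \right)} = \frac{O + O}{O - \frac{2}{3}} = \frac{2 O}{O - \frac{2}{3}} = \frac{2 O}{- \frac{2}{3} + O}$)
$Q{\left(J \right)} = \frac{3 \left(6 + J\right)}{J \left(-2 + \frac{3 \left(6 + J\right)}{2 J}\right)}$ ($Q{\left(J \right)} = \frac{6 \frac{6 + J}{J + J}}{-2 + 3 \frac{6 + J}{J + J}} = \frac{6 \frac{6 + J}{2 J}}{-2 + 3 \frac{6 + J}{2 J}} = \frac{6 \frac{6 + J}{2 J}}{-2 + \frac{3 \left(6 + J\right)}{2 J}} = \frac{3 \left(6 + J\right)}{J \left(-2 + \frac{3 \left(6 + J\right)}{2 J}\right)}$)
$\frac{Q{\left(n{\left(3,-13 \right)} \right)} - 16932}{-12571 + 14810} = \frac{\frac{6 \left(-6 - \left(-1 - -13\right)\right)}{-18 - -12} - 16932}{-12571 + 14810} = \frac{\frac{6 \left(-6 - \left(-1 + 13\right)\right)}{-18 + \left(-1 + 13\right)} - 16932}{2239} = \left(\frac{6 \left(-6 - 12\right)}{-18 + 12} - 16932\right) \frac{1}{2239} = \left(\frac{6 \left(-6 - 12\right)}{-6} - 16932\right) \frac{1}{2239} = \left(6 \left(- \frac{1}{6}\right) \left(-18\right) - 16932\right) \frac{1}{2239} = \left(18 - 16932\right) \frac{1}{2239} = \left(-16914\right) \frac{1}{2239} = - \frac{16914}{2239}$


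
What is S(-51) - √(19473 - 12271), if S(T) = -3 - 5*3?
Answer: -18 - √7202 ≈ -102.86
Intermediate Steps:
S(T) = -18 (S(T) = -3 - 15 = -18)
S(-51) - √(19473 - 12271) = -18 - √(19473 - 12271) = -18 - √7202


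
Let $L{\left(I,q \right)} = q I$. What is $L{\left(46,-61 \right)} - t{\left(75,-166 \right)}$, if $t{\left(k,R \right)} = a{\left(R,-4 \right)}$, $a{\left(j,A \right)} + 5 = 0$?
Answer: $-2801$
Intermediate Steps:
$a{\left(j,A \right)} = -5$ ($a{\left(j,A \right)} = -5 + 0 = -5$)
$L{\left(I,q \right)} = I q$
$t{\left(k,R \right)} = -5$
$L{\left(46,-61 \right)} - t{\left(75,-166 \right)} = 46 \left(-61\right) - -5 = -2806 + 5 = -2801$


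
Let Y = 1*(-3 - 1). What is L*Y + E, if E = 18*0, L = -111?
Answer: 444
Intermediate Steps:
Y = -4 (Y = 1*(-4) = -4)
E = 0
L*Y + E = -111*(-4) + 0 = 444 + 0 = 444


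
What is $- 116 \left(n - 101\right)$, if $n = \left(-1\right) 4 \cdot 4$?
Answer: $13572$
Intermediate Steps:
$n = -16$ ($n = \left(-4\right) 4 = -16$)
$- 116 \left(n - 101\right) = - 116 \left(-16 - 101\right) = \left(-116\right) \left(-117\right) = 13572$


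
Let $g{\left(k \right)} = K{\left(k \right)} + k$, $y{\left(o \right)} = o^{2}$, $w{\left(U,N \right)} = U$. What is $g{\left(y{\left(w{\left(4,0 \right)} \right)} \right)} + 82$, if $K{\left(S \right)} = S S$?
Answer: $354$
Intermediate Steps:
$K{\left(S \right)} = S^{2}$
$g{\left(k \right)} = k + k^{2}$ ($g{\left(k \right)} = k^{2} + k = k + k^{2}$)
$g{\left(y{\left(w{\left(4,0 \right)} \right)} \right)} + 82 = 4^{2} \left(1 + 4^{2}\right) + 82 = 16 \left(1 + 16\right) + 82 = 16 \cdot 17 + 82 = 272 + 82 = 354$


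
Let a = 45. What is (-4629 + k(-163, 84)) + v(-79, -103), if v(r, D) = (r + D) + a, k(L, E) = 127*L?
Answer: -25467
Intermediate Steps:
v(r, D) = 45 + D + r (v(r, D) = (r + D) + 45 = (D + r) + 45 = 45 + D + r)
(-4629 + k(-163, 84)) + v(-79, -103) = (-4629 + 127*(-163)) + (45 - 103 - 79) = (-4629 - 20701) - 137 = -25330 - 137 = -25467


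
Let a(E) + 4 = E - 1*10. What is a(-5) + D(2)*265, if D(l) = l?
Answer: 511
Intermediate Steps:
a(E) = -14 + E (a(E) = -4 + (E - 1*10) = -4 + (E - 10) = -4 + (-10 + E) = -14 + E)
a(-5) + D(2)*265 = (-14 - 5) + 2*265 = -19 + 530 = 511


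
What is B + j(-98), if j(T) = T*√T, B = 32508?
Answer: 32508 - 686*I*√2 ≈ 32508.0 - 970.15*I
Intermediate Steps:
j(T) = T^(3/2)
B + j(-98) = 32508 + (-98)^(3/2) = 32508 - 686*I*√2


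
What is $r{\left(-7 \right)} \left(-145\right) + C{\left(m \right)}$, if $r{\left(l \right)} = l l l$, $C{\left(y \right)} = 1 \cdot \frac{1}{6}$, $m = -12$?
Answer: $\frac{298411}{6} \approx 49735.0$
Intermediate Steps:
$C{\left(y \right)} = \frac{1}{6}$ ($C{\left(y \right)} = 1 \cdot \frac{1}{6} = \frac{1}{6}$)
$r{\left(l \right)} = l^{3}$ ($r{\left(l \right)} = l^{2} l = l^{3}$)
$r{\left(-7 \right)} \left(-145\right) + C{\left(m \right)} = \left(-7\right)^{3} \left(-145\right) + \frac{1}{6} = \left(-343\right) \left(-145\right) + \frac{1}{6} = 49735 + \frac{1}{6} = \frac{298411}{6}$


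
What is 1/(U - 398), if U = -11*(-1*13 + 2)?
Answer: -1/277 ≈ -0.0036101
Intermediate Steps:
U = 121 (U = -11*(-13 + 2) = -11*(-11) = 121)
1/(U - 398) = 1/(121 - 398) = 1/(-277) = -1/277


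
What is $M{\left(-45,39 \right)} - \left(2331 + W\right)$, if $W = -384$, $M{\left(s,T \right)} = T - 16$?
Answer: $-1924$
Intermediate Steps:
$M{\left(s,T \right)} = -16 + T$
$M{\left(-45,39 \right)} - \left(2331 + W\right) = \left(-16 + 39\right) - \left(2331 - 384\right) = 23 - 1947 = -1924$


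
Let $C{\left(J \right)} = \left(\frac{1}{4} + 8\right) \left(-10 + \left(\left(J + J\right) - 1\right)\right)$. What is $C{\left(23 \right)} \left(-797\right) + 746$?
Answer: $- \frac{917551}{4} \approx -2.2939 \cdot 10^{5}$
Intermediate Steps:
$C{\left(J \right)} = - \frac{363}{4} + \frac{33 J}{2}$ ($C{\left(J \right)} = \left(\frac{1}{4} + 8\right) \left(-10 + \left(2 J - 1\right)\right) = \frac{33 \left(-10 + \left(-1 + 2 J\right)\right)}{4} = \frac{33 \left(-11 + 2 J\right)}{4} = - \frac{363}{4} + \frac{33 J}{2}$)
$C{\left(23 \right)} \left(-797\right) + 746 = \left(- \frac{363}{4} + \frac{33}{2} \cdot 23\right) \left(-797\right) + 746 = \left(- \frac{363}{4} + \frac{759}{2}\right) \left(-797\right) + 746 = \frac{1155}{4} \left(-797\right) + 746 = - \frac{920535}{4} + 746 = - \frac{917551}{4}$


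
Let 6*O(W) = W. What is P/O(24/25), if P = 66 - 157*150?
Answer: -146775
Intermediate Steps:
O(W) = W/6
P = -23484 (P = 66 - 23550 = -23484)
P/O(24/25) = -23484/((24/25)/6) = -23484/((24*(1/25))/6) = -23484/((⅙)*(24/25)) = -23484/4/25 = -23484*25/4 = -146775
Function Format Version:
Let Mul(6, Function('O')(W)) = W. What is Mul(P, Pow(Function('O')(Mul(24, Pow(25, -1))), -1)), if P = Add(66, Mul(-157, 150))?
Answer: -146775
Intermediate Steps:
Function('O')(W) = Mul(Rational(1, 6), W)
P = -23484 (P = Add(66, -23550) = -23484)
Mul(P, Pow(Function('O')(Mul(24, Pow(25, -1))), -1)) = Mul(-23484, Pow(Mul(Rational(1, 6), Mul(24, Pow(25, -1))), -1)) = Mul(-23484, Pow(Mul(Rational(1, 6), Mul(24, Rational(1, 25))), -1)) = Mul(-23484, Pow(Mul(Rational(1, 6), Rational(24, 25)), -1)) = Mul(-23484, Pow(Rational(4, 25), -1)) = Mul(-23484, Rational(25, 4)) = -146775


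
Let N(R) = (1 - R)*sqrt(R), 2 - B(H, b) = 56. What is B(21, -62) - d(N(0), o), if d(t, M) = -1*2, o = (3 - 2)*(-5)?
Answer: -52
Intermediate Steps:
B(H, b) = -54 (B(H, b) = 2 - 1*56 = 2 - 56 = -54)
N(R) = sqrt(R)*(1 - R)
o = -5 (o = 1*(-5) = -5)
d(t, M) = -2
B(21, -62) - d(N(0), o) = -54 - 1*(-2) = -54 + 2 = -52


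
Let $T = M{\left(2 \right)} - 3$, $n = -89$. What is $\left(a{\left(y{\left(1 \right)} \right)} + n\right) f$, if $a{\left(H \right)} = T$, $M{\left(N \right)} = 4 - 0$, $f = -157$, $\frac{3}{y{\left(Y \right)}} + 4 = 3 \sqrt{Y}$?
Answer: $13816$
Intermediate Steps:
$y{\left(Y \right)} = \frac{3}{-4 + 3 \sqrt{Y}}$
$M{\left(N \right)} = 4$ ($M{\left(N \right)} = 4 + 0 = 4$)
$T = 1$ ($T = 4 - 3 = 1$)
$a{\left(H \right)} = 1$
$\left(a{\left(y{\left(1 \right)} \right)} + n\right) f = \left(1 - 89\right) \left(-157\right) = \left(-88\right) \left(-157\right) = 13816$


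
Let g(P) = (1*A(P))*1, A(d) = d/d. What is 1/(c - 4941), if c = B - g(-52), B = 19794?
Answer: 1/14852 ≈ 6.7331e-5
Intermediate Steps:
A(d) = 1
g(P) = 1 (g(P) = (1*1)*1 = 1*1 = 1)
c = 19793 (c = 19794 - 1*1 = 19794 - 1 = 19793)
1/(c - 4941) = 1/(19793 - 4941) = 1/14852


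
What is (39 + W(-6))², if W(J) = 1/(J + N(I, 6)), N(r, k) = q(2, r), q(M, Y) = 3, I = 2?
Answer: 13456/9 ≈ 1495.1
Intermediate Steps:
N(r, k) = 3
W(J) = 1/(3 + J) (W(J) = 1/(J + 3) = 1/(3 + J))
(39 + W(-6))² = (39 + 1/(3 - 6))² = (39 + 1/(-3))² = (39 - ⅓)² = (116/3)² = 13456/9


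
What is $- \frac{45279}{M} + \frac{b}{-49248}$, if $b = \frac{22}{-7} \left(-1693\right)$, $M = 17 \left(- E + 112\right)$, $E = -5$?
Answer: $- \frac{67023007}{2930256} \approx -22.873$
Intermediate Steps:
$M = 1989$ ($M = 17 \left(\left(-1\right) \left(-5\right) + 112\right) = 17 \left(5 + 112\right) = 17 \cdot 117 = 1989$)
$b = \frac{37246}{7}$ ($b = 22 \left(- \frac{1}{7}\right) \left(-1693\right) = \left(- \frac{22}{7}\right) \left(-1693\right) = \frac{37246}{7} \approx 5320.9$)
$- \frac{45279}{M} + \frac{b}{-49248} = - \frac{45279}{1989} + \frac{37246}{7 \left(-49248\right)} = \left(-45279\right) \frac{1}{1989} + \frac{37246}{7} \left(- \frac{1}{49248}\right) = - \frac{387}{17} - \frac{18623}{172368} = - \frac{67023007}{2930256}$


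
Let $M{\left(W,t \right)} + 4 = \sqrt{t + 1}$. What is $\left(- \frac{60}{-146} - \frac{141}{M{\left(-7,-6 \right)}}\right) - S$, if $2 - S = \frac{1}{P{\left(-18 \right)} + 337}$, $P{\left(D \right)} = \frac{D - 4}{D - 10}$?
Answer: $\frac{61068002}{2416519} + \frac{47 i \sqrt{5}}{7} \approx 25.271 + 15.014 i$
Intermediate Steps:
$M{\left(W,t \right)} = -4 + \sqrt{1 + t}$ ($M{\left(W,t \right)} = -4 + \sqrt{t + 1} = -4 + \sqrt{1 + t}$)
$P{\left(D \right)} = \frac{-4 + D}{-10 + D}$
$S = \frac{9444}{4729}$ ($S = 2 - \frac{1}{\frac{-4 - 18}{-10 - 18} + 337} = 2 - \frac{1}{\frac{1}{-28} \left(-22\right) + 337} = 2 - \frac{1}{\left(- \frac{1}{28}\right) \left(-22\right) + 337} = 2 - \frac{1}{\frac{11}{14} + 337} = 2 - \frac{1}{\frac{4729}{14}} = 2 - \frac{14}{4729} = \frac{9444}{4729} \approx 1.997$)
$\left(- \frac{60}{-146} - \frac{141}{M{\left(-7,-6 \right)}}\right) - S = \left(- \frac{60}{-146} - \frac{141}{-4 + \sqrt{1 - 6}}\right) - \frac{9444}{4729} = \left(\left(-60\right) \left(- \frac{1}{146}\right) - \frac{141}{-4 + \sqrt{-5}}\right) - \frac{9444}{4729} = \left(\frac{30}{73} - \frac{141}{-4 + i \sqrt{5}}\right) - \frac{9444}{4729} = - \frac{547542}{345217} - \frac{141}{-4 + i \sqrt{5}}$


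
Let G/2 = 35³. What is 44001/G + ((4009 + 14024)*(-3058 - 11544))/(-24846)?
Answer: 3763433376391/355090750 ≈ 10599.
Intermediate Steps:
G = 85750 (G = 2*35³ = 2*42875 = 85750)
44001/G + ((4009 + 14024)*(-3058 - 11544))/(-24846) = 44001/85750 + ((4009 + 14024)*(-3058 - 11544))/(-24846) = 44001*(1/85750) + (18033*(-14602))*(-1/24846) = 44001/85750 - 263317866*(-1/24846) = 44001/85750 + 43886311/4141 = 3763433376391/355090750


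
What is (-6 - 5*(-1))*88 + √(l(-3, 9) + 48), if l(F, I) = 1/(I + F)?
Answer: -88 + 17*√6/6 ≈ -81.060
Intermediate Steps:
l(F, I) = 1/(F + I)
(-6 - 5*(-1))*88 + √(l(-3, 9) + 48) = (-6 - 5*(-1))*88 + √(1/(-3 + 9) + 48) = (-6 + 5)*88 + √(1/6 + 48) = -1*88 + √(⅙ + 48) = -88 + √(289/6) = -88 + 17*√6/6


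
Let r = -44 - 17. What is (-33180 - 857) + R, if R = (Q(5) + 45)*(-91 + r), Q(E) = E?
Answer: -41637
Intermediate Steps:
r = -61
R = -7600 (R = (5 + 45)*(-91 - 61) = 50*(-152) = -7600)
(-33180 - 857) + R = (-33180 - 857) - 7600 = -34037 - 7600 = -41637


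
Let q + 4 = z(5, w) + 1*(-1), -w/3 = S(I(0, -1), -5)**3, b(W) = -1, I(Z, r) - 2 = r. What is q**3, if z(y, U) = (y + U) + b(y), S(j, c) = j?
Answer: -64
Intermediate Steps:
I(Z, r) = 2 + r
w = -3 (w = -3*(2 - 1)**3 = -3*1**3 = -3*1 = -3)
z(y, U) = -1 + U + y (z(y, U) = (y + U) - 1 = (U + y) - 1 = -1 + U + y)
q = -4 (q = -4 + ((-1 - 3 + 5) + 1*(-1)) = -4 + (1 - 1) = -4 + 0 = -4)
q**3 = (-4)**3 = -64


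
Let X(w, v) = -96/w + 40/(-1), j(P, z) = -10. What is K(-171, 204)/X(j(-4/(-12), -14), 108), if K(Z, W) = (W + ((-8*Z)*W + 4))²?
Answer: -48748324000/19 ≈ -2.5657e+9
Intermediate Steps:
X(w, v) = -40 - 96/w (X(w, v) = -96/w + 40*(-1) = -96/w - 40 = -40 - 96/w)
K(Z, W) = (4 + W - 8*W*Z)² (K(Z, W) = (W + (-8*W*Z + 4))² = (W + (4 - 8*W*Z))² = (4 + W - 8*W*Z)²)
K(-171, 204)/X(j(-4/(-12), -14), 108) = (4 + 204 - 8*204*(-171))²/(-40 - 96/(-10)) = (4 + 204 + 279072)²/(-40 - 96*(-⅒)) = 279280²/(-40 + 48/5) = 77997318400/(-152/5) = 77997318400*(-5/152) = -48748324000/19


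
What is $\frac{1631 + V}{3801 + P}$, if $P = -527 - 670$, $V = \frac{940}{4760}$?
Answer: $\frac{388225}{619752} \approx 0.62642$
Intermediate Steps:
$V = \frac{47}{238}$ ($V = 940 \cdot \frac{1}{4760} = \frac{47}{238} \approx 0.19748$)
$P = -1197$ ($P = -527 - 670 = -1197$)
$\frac{1631 + V}{3801 + P} = \frac{1631 + \frac{47}{238}}{3801 - 1197} = \frac{388225}{238 \cdot 2604} = \frac{388225}{238} \cdot \frac{1}{2604} = \frac{388225}{619752}$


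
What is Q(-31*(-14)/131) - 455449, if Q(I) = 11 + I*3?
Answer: -59661076/131 ≈ -4.5543e+5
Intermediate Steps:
Q(I) = 11 + 3*I
Q(-31*(-14)/131) - 455449 = (11 + 3*(-31*(-14)/131)) - 455449 = (11 + 3*(434*(1/131))) - 455449 = (11 + 3*(434/131)) - 455449 = (11 + 1302/131) - 455449 = 2743/131 - 455449 = -59661076/131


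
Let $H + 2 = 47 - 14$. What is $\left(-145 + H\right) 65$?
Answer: $-7410$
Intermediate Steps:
$H = 31$ ($H = -2 + \left(47 - 14\right) = -2 + 33 = 31$)
$\left(-145 + H\right) 65 = \left(-145 + 31\right) 65 = \left(-114\right) 65 = -7410$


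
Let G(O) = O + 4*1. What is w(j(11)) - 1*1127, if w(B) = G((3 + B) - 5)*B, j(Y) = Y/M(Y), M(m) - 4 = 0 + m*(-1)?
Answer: -55256/49 ≈ -1127.7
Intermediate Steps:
M(m) = 4 - m (M(m) = 4 + (0 + m*(-1)) = 4 + (0 - m) = 4 - m)
G(O) = 4 + O (G(O) = O + 4 = 4 + O)
j(Y) = Y/(4 - Y)
w(B) = B*(2 + B) (w(B) = (4 + ((3 + B) - 5))*B = (4 + (-2 + B))*B = (2 + B)*B = B*(2 + B))
w(j(11)) - 1*1127 = (-1*11/(-4 + 11))*(2 - 1*11/(-4 + 11)) - 1*1127 = (-1*11/7)*(2 - 1*11/7) - 1127 = (-1*11*⅐)*(2 - 1*11*⅐) - 1127 = -11*(2 - 11/7)/7 - 1127 = -11/7*3/7 - 1127 = -33/49 - 1127 = -55256/49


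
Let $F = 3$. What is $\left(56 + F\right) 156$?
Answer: $9204$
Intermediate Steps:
$\left(56 + F\right) 156 = \left(56 + 3\right) 156 = 59 \cdot 156 = 9204$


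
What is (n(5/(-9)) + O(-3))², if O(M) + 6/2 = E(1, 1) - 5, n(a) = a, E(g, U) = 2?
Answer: 3481/81 ≈ 42.975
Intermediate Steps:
O(M) = -6 (O(M) = -3 + (2 - 5) = -3 - 3 = -6)
(n(5/(-9)) + O(-3))² = (5/(-9) - 6)² = (5*(-⅑) - 6)² = (-5/9 - 6)² = (-59/9)² = 3481/81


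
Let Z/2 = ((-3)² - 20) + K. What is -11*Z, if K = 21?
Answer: -220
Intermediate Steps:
Z = 20 (Z = 2*(((-3)² - 20) + 21) = 2*((9 - 20) + 21) = 2*(-11 + 21) = 2*10 = 20)
-11*Z = -11*20 = -220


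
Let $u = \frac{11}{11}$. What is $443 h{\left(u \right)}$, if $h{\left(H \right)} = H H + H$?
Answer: $886$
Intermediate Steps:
$u = 1$ ($u = 11 \cdot \frac{1}{11} = 1$)
$h{\left(H \right)} = H + H^{2}$ ($h{\left(H \right)} = H^{2} + H = H + H^{2}$)
$443 h{\left(u \right)} = 443 \cdot 1 \left(1 + 1\right) = 443 \cdot 1 \cdot 2 = 443 \cdot 2 = 886$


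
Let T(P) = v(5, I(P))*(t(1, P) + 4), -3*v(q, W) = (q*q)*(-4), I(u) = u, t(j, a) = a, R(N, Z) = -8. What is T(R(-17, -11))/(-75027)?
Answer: 400/225081 ≈ 0.0017771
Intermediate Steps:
v(q, W) = 4*q²/3 (v(q, W) = -q*q*(-4)/3 = -q²*(-4)/3 = -(-4)*q²/3 = 4*q²/3)
T(P) = 400/3 + 100*P/3 (T(P) = ((4/3)*5²)*(P + 4) = ((4/3)*25)*(4 + P) = 100*(4 + P)/3 = 400/3 + 100*P/3)
T(R(-17, -11))/(-75027) = (400/3 + (100/3)*(-8))/(-75027) = (400/3 - 800/3)*(-1/75027) = -400/3*(-1/75027) = 400/225081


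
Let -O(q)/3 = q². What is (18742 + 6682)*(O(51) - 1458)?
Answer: -235451664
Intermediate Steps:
O(q) = -3*q²
(18742 + 6682)*(O(51) - 1458) = (18742 + 6682)*(-3*51² - 1458) = 25424*(-3*2601 - 1458) = 25424*(-7803 - 1458) = 25424*(-9261) = -235451664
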